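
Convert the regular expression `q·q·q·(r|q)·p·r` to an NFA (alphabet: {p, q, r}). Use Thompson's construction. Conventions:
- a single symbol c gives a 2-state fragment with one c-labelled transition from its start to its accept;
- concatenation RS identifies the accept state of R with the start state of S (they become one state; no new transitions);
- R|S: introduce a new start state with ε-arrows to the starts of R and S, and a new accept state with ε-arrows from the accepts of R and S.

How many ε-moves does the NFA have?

Building bottom-up:
Each of the 7 symbol leaves contributes 0 ε-transitions.
  r|q — 4 ε-transitions
  q·q·q·(r|q)·p·r — 4 ε-transitions

4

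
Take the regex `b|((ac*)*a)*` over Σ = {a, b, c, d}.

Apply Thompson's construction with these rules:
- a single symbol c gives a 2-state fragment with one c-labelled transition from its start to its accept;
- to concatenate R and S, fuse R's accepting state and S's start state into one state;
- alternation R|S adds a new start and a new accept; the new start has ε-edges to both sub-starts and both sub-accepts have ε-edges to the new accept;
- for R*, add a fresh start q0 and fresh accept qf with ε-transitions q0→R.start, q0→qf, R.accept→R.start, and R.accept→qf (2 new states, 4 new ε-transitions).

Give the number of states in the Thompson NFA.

By structural recursion:
Each of the 4 symbol leaves contributes a 2-state fragment.
  c* = 4 states
  ac* = 5 states
  (ac*)* = 7 states
  (ac*)*a = 8 states
  ((ac*)*a)* = 10 states
  b|((ac*)*a)* = 14 states

14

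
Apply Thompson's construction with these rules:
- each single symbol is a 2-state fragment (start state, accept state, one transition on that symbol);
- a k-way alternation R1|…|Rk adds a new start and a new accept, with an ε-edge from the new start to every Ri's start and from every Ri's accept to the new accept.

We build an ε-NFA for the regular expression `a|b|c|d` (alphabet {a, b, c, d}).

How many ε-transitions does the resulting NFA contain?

8

Per subexpression:
Each of the 4 symbol leaves contributes 0 ε-transitions.
  a|b|c|d : 8 ε-transitions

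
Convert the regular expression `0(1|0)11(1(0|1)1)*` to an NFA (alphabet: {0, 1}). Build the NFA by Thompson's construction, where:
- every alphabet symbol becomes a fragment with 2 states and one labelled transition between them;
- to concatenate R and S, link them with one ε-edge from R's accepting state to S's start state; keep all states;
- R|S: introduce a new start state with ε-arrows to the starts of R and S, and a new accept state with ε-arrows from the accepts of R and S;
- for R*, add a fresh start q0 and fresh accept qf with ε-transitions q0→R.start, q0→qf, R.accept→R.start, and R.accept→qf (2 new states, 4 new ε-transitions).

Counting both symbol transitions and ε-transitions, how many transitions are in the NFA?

Building bottom-up:
Each of the 9 symbol leaves contributes 1 transition (1 symbol, 0 ε).
  1|0 — 6 transitions (2 symbol, 4 ε)
  0|1 — 6 transitions (2 symbol, 4 ε)
  1(0|1)1 — 10 transitions (4 symbol, 6 ε)
  (1(0|1)1)* — 14 transitions (4 symbol, 10 ε)
  0(1|0)11(1(0|1)1)* — 27 transitions (9 symbol, 18 ε)

27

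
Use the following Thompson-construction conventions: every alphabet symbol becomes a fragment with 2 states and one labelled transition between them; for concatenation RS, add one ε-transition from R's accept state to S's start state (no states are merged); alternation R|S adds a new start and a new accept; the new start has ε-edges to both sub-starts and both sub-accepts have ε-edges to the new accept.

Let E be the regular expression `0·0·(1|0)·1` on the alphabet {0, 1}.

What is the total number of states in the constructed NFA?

12

By structural recursion:
Each of the 5 symbol leaves contributes a 2-state fragment.
  1|0 : 6 states
  0·0·(1|0)·1 : 12 states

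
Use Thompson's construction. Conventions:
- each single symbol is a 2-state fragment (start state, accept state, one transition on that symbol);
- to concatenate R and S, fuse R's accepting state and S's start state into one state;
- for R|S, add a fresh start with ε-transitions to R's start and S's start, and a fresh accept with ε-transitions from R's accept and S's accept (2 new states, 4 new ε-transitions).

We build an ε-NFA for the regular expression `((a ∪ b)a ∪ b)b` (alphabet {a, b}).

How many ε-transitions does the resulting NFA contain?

8

By structural recursion:
Each of the 5 symbol leaves contributes 0 ε-transitions.
  a ∪ b : 4 ε-transitions
  (a ∪ b)a : 4 ε-transitions
  (a ∪ b)a ∪ b : 8 ε-transitions
  ((a ∪ b)a ∪ b)b : 8 ε-transitions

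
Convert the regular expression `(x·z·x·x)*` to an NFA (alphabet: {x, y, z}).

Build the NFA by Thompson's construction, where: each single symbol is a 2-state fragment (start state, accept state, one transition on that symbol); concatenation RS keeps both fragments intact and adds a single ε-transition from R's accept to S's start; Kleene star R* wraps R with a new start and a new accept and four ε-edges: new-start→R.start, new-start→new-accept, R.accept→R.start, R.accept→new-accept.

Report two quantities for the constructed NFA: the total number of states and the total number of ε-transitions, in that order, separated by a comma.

Recursing over subexpressions:
Each of the 4 symbol leaves contributes 2 states and 0 ε-transitions.
  x·z·x·x → 8 states, 3 ε-transitions
  (x·z·x·x)* → 10 states, 7 ε-transitions

10, 7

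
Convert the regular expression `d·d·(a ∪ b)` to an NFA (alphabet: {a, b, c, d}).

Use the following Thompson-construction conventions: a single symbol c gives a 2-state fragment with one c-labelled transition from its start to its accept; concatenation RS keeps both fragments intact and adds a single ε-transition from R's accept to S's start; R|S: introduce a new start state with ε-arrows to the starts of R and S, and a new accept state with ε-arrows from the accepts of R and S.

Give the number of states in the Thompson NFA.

Building bottom-up:
Each of the 4 symbol leaves contributes a 2-state fragment.
  a ∪ b — 6 states
  d·d·(a ∪ b) — 10 states

10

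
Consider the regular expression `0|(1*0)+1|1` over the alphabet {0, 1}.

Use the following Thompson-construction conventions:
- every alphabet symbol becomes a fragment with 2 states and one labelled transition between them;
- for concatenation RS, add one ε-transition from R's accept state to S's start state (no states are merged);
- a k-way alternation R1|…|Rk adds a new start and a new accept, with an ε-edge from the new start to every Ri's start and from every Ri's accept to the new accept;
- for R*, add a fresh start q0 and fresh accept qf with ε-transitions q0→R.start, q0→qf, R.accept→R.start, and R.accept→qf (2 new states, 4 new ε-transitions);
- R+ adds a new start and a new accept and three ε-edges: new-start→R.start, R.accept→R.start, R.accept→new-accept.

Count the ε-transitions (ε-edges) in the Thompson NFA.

Per subexpression:
Each of the 5 symbol leaves contributes 0 ε-transitions.
  1* : 4 ε-transitions
  1*0 : 5 ε-transitions
  (1*0)+ : 8 ε-transitions
  (1*0)+1 : 9 ε-transitions
  0|(1*0)+1|1 : 15 ε-transitions

15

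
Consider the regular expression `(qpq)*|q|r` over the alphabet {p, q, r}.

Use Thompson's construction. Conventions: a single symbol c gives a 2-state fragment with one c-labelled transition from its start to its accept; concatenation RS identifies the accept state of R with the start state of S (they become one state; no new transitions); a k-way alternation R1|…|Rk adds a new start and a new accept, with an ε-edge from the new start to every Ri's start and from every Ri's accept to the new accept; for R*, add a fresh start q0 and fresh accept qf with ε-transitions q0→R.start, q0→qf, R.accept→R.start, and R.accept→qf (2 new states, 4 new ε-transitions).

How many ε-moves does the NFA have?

Building bottom-up:
Each of the 5 symbol leaves contributes 0 ε-transitions.
  qpq = 0 ε-transitions
  (qpq)* = 4 ε-transitions
  (qpq)*|q|r = 10 ε-transitions

10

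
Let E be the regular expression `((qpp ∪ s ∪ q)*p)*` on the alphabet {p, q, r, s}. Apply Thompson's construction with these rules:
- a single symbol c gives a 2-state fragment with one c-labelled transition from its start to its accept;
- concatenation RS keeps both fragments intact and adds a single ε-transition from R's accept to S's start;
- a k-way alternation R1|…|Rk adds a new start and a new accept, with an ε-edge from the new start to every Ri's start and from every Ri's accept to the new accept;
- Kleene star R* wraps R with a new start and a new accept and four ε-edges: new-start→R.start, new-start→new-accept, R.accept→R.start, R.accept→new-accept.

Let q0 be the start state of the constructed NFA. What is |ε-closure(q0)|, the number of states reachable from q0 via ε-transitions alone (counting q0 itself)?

9

Compute the ε-closure size of each fragment's start state recursively; a symbol fragment's start has no outgoing ε-edge, so its closure is just itself (size 1).
  qpp — same as the first factor's closure: |ε-closure| = 1
  qpp ∪ s ∪ q — new start ε-reaches every alternative's start; none of them accept ε, so the new accept is not reached: |ε-closure| = 1 + 1 + 1 + 1 = 4
  (qpp ∪ s ∪ q)* — new start has ε-edges to the inner start and to the new accept, so |ε-closure| = 2 + 4 = 6
  (qpp ∪ s ∪ q)*p — |ε-closure| = 6 + 1 = 7 (closure spills across the concat boundary because the left factor accepts ε)
  ((qpp ∪ s ∪ q)*p)* — |ε-closure| = 1 (new start) + 7 (body) + 1 (new accept) = 9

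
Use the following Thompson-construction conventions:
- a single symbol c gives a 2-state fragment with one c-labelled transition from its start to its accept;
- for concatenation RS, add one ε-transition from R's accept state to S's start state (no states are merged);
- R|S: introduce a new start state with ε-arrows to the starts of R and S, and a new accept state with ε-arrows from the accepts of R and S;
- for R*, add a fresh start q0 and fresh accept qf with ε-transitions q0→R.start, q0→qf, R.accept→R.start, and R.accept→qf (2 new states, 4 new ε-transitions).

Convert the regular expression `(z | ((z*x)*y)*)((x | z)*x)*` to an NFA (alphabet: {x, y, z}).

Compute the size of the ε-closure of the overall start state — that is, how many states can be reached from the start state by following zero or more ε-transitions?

Work bottom-up. For each fragment F, track |ε-closure(F.start)| and whether F's accept lies in that closure (i.e. whether F accepts ε). A single-symbol fragment has closure size 1 and does not accept ε.
  z* → new start has ε-edges to the inner start and to the new accept, so |ε-closure| = 2 + 1 = 3
  z*x → the left operand accepts ε, so the closure extends into the next operand (via the concat ε-link); |ε-closure| = 3 + 1 = 4
  (z*x)* → |ε-closure| = 1 (new start) + 4 (body) + 1 (new accept) = 6
  (z*x)*y → |ε-closure| = 6 + 1 = 7 (closure spills across the concat boundary because the left factor accepts ε)
  ((z*x)*y)* → the star's fresh start ε-reaches both the body's start and the fresh accept: |ε-closure| = 2 + 7 = 9
  z | ((z*x)*y)* → new start ε-reaches every alternative's start; at least one alternative accepts ε, so the union's new accept is reached too: |ε-closure| = 1 + 1 + 9 + 1 = 12
  x | z → |ε-closure| = 1 + 1 + 1 = 3 (the new accept is not ε-reachable since no branch accepts ε)
  (x | z)* → |ε-closure| = 1 (new start) + 3 (body) + 1 (new accept) = 5
  (x | z)*x → |ε-closure| = 5 + 1 = 6 (closure spills across the concat boundary because the left factor accepts ε)
  ((x | z)*x)* → new start has ε-edges to the inner start and to the new accept, so |ε-closure| = 2 + 6 = 8
  (z | ((z*x)*y)*)((x | z)*x)* → |ε-closure| = 12 + 8 = 20 (closure spills across the concat boundary because the left factor accepts ε)

20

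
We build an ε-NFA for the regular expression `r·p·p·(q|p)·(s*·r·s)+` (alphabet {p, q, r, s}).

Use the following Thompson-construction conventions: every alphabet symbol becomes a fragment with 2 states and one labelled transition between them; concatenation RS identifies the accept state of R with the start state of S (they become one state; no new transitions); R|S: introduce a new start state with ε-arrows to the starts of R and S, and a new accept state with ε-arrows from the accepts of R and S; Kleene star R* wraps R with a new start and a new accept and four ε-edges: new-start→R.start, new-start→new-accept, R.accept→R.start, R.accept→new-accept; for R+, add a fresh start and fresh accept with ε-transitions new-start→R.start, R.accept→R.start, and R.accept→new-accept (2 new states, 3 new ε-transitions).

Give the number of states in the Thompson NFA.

Per subexpression:
Each of the 8 symbol leaves contributes a 2-state fragment.
  q|p — 6 states
  s* — 4 states
  s*·r·s — 6 states
  (s*·r·s)+ — 8 states
  r·p·p·(q|p)·(s*·r·s)+ — 16 states

16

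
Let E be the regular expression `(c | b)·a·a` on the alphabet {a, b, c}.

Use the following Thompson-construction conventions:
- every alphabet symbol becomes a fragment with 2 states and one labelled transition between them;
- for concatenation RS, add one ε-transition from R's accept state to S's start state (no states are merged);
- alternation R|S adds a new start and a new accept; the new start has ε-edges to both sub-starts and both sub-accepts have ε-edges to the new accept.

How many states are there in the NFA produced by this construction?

10

Recursing over subexpressions:
Each of the 4 symbol leaves contributes a 2-state fragment.
  c | b = 6 states
  (c | b)·a·a = 10 states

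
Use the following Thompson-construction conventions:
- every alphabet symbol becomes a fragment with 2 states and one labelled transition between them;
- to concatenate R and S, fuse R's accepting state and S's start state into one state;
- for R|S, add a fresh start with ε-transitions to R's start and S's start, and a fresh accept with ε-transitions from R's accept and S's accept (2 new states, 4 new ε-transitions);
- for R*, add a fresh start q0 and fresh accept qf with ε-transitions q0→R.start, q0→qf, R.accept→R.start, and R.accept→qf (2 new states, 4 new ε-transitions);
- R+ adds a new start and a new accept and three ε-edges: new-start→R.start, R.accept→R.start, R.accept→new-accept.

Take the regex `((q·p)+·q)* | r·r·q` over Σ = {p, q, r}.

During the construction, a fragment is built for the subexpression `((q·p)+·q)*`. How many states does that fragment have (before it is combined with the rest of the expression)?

Fragment for `((q·p)+·q)*`:
Each of the 3 symbol leaves contributes a 2-state fragment.
  q·p → 3 states
  (q·p)+ → 5 states
  (q·p)+·q → 6 states
  ((q·p)+·q)* → 8 states

8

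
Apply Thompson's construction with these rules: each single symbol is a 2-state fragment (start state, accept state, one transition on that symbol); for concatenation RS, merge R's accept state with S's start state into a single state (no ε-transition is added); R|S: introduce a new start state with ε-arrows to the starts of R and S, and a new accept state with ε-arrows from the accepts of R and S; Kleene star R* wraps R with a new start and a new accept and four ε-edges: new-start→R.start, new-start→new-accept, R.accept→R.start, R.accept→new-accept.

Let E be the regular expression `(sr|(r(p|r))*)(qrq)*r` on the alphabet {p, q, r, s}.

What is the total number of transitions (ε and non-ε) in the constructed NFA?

25

Recursing over subexpressions:
Each of the 9 symbol leaves contributes 1 transition (1 symbol, 0 ε).
  sr → 2 transitions (2 symbol, 0 ε)
  p|r → 6 transitions (2 symbol, 4 ε)
  r(p|r) → 7 transitions (3 symbol, 4 ε)
  (r(p|r))* → 11 transitions (3 symbol, 8 ε)
  sr|(r(p|r))* → 17 transitions (5 symbol, 12 ε)
  qrq → 3 transitions (3 symbol, 0 ε)
  (qrq)* → 7 transitions (3 symbol, 4 ε)
  (sr|(r(p|r))*)(qrq)*r → 25 transitions (9 symbol, 16 ε)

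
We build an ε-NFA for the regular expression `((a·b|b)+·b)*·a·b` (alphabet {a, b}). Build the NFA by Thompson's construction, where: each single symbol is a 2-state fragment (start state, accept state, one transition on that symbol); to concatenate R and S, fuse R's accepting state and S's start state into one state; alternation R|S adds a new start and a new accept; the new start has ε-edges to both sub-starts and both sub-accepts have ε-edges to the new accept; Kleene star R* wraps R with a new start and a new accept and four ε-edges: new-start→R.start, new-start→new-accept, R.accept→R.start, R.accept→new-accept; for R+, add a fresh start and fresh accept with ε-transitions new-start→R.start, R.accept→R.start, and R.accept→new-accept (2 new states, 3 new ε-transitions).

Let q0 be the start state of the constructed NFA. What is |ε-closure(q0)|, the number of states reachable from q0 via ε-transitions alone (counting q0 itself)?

6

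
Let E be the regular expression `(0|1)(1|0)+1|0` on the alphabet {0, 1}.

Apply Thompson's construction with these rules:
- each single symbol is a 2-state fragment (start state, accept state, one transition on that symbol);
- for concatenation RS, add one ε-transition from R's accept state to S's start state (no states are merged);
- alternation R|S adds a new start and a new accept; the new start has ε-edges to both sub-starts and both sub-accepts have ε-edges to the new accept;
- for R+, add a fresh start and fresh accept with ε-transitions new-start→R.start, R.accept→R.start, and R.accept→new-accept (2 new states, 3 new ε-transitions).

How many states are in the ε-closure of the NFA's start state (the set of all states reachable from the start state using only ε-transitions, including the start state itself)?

5

Compute the ε-closure size of each fragment's start state recursively; a symbol fragment's start has no outgoing ε-edge, so its closure is just itself (size 1).
  0|1 — new start ε-reaches every alternative's start; none of them accept ε, so the new accept is not reached: |ε-closure| = 1 + 1 + 1 = 3
  1|0 — new start ε-reaches every alternative's start; none of them accept ε, so the new accept is not reached: |ε-closure| = 1 + 1 + 1 = 3
  (1|0)+ — |ε-closure| = 1 + 3 = 4 (the body doesn't accept ε, so the new accept is not reached)
  (0|1)(1|0)+1 — |ε-closure| equals the left operand's closure size = 3 (its accept is not ε-reachable, so the closure stops there)
  (0|1)(1|0)+1|0 — |ε-closure| = 1 + 3 + 1 = 5 (the new accept is not ε-reachable since no branch accepts ε)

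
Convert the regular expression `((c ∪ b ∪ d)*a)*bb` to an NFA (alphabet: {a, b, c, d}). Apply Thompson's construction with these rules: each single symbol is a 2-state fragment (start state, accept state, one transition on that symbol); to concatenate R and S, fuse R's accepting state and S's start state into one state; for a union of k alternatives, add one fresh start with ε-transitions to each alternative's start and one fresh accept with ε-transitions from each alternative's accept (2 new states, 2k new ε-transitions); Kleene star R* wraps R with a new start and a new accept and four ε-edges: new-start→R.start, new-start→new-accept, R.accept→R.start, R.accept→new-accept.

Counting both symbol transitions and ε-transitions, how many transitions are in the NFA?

Recursing over subexpressions:
Each of the 6 symbol leaves contributes 1 transition (1 symbol, 0 ε).
  c ∪ b ∪ d → 9 transitions (3 symbol, 6 ε)
  (c ∪ b ∪ d)* → 13 transitions (3 symbol, 10 ε)
  (c ∪ b ∪ d)*a → 14 transitions (4 symbol, 10 ε)
  ((c ∪ b ∪ d)*a)* → 18 transitions (4 symbol, 14 ε)
  ((c ∪ b ∪ d)*a)*bb → 20 transitions (6 symbol, 14 ε)

20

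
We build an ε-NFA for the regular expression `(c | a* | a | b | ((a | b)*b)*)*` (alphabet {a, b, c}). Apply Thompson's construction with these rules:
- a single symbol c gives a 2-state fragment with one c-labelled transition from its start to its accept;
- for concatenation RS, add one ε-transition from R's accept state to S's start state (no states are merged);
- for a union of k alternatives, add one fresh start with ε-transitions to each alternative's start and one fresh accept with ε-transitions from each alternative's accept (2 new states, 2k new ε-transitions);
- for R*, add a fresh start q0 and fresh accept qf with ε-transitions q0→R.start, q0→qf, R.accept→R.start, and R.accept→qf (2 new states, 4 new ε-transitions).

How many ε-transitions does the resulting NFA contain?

31

Recursing over subexpressions:
Each of the 7 symbol leaves contributes 0 ε-transitions.
  a* : 4 ε-transitions
  a | b : 4 ε-transitions
  (a | b)* : 8 ε-transitions
  (a | b)*b : 9 ε-transitions
  ((a | b)*b)* : 13 ε-transitions
  c | a* | a | b | ((a | b)*b)* : 27 ε-transitions
  (c | a* | a | b | ((a | b)*b)*)* : 31 ε-transitions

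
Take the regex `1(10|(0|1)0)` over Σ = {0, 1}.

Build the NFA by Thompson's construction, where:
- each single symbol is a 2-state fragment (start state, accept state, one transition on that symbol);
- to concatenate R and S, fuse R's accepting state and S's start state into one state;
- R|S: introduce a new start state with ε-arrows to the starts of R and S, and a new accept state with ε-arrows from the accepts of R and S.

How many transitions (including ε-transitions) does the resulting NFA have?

Per subexpression:
Each of the 6 symbol leaves contributes 1 transition (1 symbol, 0 ε).
  10 → 2 transitions (2 symbol, 0 ε)
  0|1 → 6 transitions (2 symbol, 4 ε)
  (0|1)0 → 7 transitions (3 symbol, 4 ε)
  10|(0|1)0 → 13 transitions (5 symbol, 8 ε)
  1(10|(0|1)0) → 14 transitions (6 symbol, 8 ε)

14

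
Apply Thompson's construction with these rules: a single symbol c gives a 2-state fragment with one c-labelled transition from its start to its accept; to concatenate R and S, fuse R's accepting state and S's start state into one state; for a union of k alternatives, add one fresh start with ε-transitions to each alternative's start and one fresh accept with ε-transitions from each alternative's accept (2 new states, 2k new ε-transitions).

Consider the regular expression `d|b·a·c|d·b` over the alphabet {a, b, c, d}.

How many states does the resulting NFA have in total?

11

Recursing over subexpressions:
Each of the 6 symbol leaves contributes a 2-state fragment.
  b·a·c — 4 states
  d·b — 3 states
  d|b·a·c|d·b — 11 states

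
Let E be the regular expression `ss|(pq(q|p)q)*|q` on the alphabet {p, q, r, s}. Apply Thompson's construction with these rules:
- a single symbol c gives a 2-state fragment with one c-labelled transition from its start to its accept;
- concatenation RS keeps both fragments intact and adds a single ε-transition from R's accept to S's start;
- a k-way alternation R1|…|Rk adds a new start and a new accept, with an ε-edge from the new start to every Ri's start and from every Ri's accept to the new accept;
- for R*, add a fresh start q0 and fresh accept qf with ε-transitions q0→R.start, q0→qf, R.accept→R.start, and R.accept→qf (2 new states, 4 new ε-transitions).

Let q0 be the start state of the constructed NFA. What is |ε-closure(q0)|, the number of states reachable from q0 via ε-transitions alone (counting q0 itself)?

7

Let C(F) = |ε-closure(F.start)| within fragment F, and note whether F accepts ε. Symbol fragments have C = 1 and do not accept ε. Then:
  ss : same as the first factor's closure: C = 1
  q|p : new start ε-reaches every alternative's start; none of them accept ε, so the new accept is not reached: C = 1 + 1 + 1 = 3
  pq(q|p)q : same as the first factor's closure: C = 1
  (pq(q|p)q)* : C = 1 (new start) + 1 (body) + 1 (new accept) = 3
  ss|(pq(q|p)q)*|q : new start ε-reaches every alternative's start; at least one alternative accepts ε, so the union's new accept is reached too: C = 1 + 1 + 3 + 1 + 1 = 7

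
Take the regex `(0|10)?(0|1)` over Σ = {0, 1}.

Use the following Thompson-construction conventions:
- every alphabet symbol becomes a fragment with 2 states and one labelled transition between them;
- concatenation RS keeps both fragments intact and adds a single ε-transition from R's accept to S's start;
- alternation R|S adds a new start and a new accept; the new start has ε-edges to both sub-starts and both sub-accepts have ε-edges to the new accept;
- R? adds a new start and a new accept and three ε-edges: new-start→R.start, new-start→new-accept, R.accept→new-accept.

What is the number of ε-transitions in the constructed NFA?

13

Bottom-up over the parse tree:
Each of the 5 symbol leaves contributes 0 ε-transitions.
  10 — 1 ε-transition
  0|10 — 5 ε-transitions
  (0|10)? — 8 ε-transitions
  0|1 — 4 ε-transitions
  (0|10)?(0|1) — 13 ε-transitions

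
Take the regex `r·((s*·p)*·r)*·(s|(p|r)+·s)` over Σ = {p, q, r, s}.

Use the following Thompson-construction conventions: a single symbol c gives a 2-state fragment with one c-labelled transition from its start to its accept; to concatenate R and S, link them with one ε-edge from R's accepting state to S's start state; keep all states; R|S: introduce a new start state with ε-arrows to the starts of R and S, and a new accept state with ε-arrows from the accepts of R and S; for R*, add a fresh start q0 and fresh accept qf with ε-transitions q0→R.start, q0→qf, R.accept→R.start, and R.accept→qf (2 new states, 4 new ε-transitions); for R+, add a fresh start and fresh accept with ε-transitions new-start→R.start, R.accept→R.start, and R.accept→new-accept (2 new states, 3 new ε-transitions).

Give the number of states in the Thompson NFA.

Per subexpression:
Each of the 8 symbol leaves contributes a 2-state fragment.
  s* : 4 states
  s*·p : 6 states
  (s*·p)* : 8 states
  (s*·p)*·r : 10 states
  ((s*·p)*·r)* : 12 states
  p|r : 6 states
  (p|r)+ : 8 states
  (p|r)+·s : 10 states
  s|(p|r)+·s : 14 states
  r·((s*·p)*·r)*·(s|(p|r)+·s) : 28 states

28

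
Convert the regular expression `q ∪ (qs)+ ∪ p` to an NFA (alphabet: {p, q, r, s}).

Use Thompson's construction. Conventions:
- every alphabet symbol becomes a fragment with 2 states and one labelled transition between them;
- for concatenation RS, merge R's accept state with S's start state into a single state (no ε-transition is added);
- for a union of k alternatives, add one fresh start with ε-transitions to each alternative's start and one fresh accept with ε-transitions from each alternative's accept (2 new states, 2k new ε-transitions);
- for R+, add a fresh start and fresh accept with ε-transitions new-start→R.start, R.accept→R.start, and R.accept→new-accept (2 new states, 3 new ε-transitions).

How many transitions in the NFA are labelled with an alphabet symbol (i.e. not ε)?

4

Recursing over subexpressions:
Each of the 4 symbol leaves contributes exactly 1 symbol transition.
  qs → 2 symbol transitions
  (qs)+ → 2 symbol transitions
  q ∪ (qs)+ ∪ p → 4 symbol transitions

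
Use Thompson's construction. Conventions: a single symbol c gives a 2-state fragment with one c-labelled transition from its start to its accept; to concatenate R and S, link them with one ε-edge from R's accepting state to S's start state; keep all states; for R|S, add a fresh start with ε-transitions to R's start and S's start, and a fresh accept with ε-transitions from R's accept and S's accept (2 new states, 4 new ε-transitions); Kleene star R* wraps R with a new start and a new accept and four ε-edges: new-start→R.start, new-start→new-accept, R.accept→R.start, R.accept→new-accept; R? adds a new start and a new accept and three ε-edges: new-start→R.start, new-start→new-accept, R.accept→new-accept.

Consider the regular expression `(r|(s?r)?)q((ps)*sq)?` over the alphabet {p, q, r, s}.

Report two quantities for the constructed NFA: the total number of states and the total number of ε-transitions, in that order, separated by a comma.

26, 23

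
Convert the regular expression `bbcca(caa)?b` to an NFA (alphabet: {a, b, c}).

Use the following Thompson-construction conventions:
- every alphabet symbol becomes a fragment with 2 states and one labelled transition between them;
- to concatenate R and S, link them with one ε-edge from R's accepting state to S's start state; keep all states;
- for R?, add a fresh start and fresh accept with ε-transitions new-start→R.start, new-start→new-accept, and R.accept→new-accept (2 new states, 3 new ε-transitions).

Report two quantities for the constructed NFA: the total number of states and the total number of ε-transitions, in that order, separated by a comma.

20, 11

By structural recursion:
Each of the 9 symbol leaves contributes 2 states and 0 ε-transitions.
  caa → 6 states, 2 ε-transitions
  (caa)? → 8 states, 5 ε-transitions
  bbcca(caa)?b → 20 states, 11 ε-transitions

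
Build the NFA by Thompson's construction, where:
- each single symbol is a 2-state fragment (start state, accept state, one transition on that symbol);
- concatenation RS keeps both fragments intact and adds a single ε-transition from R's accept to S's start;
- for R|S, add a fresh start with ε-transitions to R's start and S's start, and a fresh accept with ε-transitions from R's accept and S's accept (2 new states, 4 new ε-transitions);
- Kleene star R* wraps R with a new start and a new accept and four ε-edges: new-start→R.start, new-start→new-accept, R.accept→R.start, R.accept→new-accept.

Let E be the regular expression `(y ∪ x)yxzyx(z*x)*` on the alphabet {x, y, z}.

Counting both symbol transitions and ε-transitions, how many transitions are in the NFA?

28

Per subexpression:
Each of the 9 symbol leaves contributes 1 transition (1 symbol, 0 ε).
  y ∪ x = 6 transitions (2 symbol, 4 ε)
  z* = 5 transitions (1 symbol, 4 ε)
  z*x = 7 transitions (2 symbol, 5 ε)
  (z*x)* = 11 transitions (2 symbol, 9 ε)
  (y ∪ x)yxzyx(z*x)* = 28 transitions (9 symbol, 19 ε)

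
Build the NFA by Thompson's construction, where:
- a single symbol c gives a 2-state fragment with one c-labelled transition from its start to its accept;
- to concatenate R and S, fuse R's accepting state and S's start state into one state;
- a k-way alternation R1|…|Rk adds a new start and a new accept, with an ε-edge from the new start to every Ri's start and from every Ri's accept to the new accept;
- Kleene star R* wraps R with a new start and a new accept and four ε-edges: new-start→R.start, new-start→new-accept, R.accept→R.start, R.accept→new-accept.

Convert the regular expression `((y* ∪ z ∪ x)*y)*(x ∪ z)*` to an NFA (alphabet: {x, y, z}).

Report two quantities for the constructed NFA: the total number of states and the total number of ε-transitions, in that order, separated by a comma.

Per subexpression:
Each of the 6 symbol leaves contributes 2 states and 0 ε-transitions.
  y* → 4 states, 4 ε-transitions
  y* ∪ z ∪ x → 10 states, 10 ε-transitions
  (y* ∪ z ∪ x)* → 12 states, 14 ε-transitions
  (y* ∪ z ∪ x)*y → 13 states, 14 ε-transitions
  ((y* ∪ z ∪ x)*y)* → 15 states, 18 ε-transitions
  x ∪ z → 6 states, 4 ε-transitions
  (x ∪ z)* → 8 states, 8 ε-transitions
  ((y* ∪ z ∪ x)*y)*(x ∪ z)* → 22 states, 26 ε-transitions

22, 26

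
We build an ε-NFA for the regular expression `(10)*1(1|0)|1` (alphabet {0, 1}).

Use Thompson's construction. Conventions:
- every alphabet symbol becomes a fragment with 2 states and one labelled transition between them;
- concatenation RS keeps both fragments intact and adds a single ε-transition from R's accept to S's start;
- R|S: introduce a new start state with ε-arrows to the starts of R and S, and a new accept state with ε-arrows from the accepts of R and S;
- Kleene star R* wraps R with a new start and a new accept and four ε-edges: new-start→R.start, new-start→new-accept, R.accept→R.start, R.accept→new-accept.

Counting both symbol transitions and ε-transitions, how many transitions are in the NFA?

21

Recursing over subexpressions:
Each of the 6 symbol leaves contributes 1 transition (1 symbol, 0 ε).
  10 → 3 transitions (2 symbol, 1 ε)
  (10)* → 7 transitions (2 symbol, 5 ε)
  1|0 → 6 transitions (2 symbol, 4 ε)
  (10)*1(1|0) → 16 transitions (5 symbol, 11 ε)
  (10)*1(1|0)|1 → 21 transitions (6 symbol, 15 ε)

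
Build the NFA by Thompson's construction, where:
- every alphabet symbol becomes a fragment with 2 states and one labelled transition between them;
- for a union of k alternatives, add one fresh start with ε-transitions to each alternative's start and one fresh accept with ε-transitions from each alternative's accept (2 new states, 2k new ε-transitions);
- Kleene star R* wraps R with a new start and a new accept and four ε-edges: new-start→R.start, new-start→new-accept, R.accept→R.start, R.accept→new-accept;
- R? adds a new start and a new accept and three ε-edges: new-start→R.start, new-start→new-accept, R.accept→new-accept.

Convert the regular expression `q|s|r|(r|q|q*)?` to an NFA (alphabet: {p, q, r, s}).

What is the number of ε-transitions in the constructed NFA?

Recursing over subexpressions:
Each of the 6 symbol leaves contributes 0 ε-transitions.
  q* : 4 ε-transitions
  r|q|q* : 10 ε-transitions
  (r|q|q*)? : 13 ε-transitions
  q|s|r|(r|q|q*)? : 21 ε-transitions

21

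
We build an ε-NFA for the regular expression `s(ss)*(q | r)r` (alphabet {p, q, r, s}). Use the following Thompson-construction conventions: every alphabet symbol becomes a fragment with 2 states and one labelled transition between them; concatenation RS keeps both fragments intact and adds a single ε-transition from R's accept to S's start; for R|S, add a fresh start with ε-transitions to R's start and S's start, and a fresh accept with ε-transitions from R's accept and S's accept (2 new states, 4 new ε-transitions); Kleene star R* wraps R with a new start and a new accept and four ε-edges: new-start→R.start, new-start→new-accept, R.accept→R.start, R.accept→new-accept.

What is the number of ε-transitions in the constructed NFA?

12

Recursing over subexpressions:
Each of the 6 symbol leaves contributes 0 ε-transitions.
  ss — 1 ε-transition
  (ss)* — 5 ε-transitions
  q | r — 4 ε-transitions
  s(ss)*(q | r)r — 12 ε-transitions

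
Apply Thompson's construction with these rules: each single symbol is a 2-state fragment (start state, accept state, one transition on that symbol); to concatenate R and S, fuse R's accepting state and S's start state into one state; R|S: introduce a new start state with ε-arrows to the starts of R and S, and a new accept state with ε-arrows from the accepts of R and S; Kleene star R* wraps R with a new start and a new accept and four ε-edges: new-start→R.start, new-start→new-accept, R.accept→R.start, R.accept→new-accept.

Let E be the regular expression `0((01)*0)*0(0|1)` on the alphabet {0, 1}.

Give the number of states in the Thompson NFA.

By structural recursion:
Each of the 7 symbol leaves contributes a 2-state fragment.
  01 = 3 states
  (01)* = 5 states
  (01)*0 = 6 states
  ((01)*0)* = 8 states
  0|1 = 6 states
  0((01)*0)*0(0|1) = 15 states

15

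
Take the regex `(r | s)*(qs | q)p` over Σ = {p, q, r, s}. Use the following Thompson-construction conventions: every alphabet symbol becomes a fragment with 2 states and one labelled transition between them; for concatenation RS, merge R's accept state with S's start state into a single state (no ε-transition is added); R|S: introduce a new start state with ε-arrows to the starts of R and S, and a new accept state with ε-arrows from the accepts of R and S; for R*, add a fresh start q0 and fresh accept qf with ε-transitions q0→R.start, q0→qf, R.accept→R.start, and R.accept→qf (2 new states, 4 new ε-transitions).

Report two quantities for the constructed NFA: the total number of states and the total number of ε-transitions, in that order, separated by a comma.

Building bottom-up:
Each of the 6 symbol leaves contributes 2 states and 0 ε-transitions.
  r | s = 6 states, 4 ε-transitions
  (r | s)* = 8 states, 8 ε-transitions
  qs = 3 states, 0 ε-transitions
  qs | q = 7 states, 4 ε-transitions
  (r | s)*(qs | q)p = 15 states, 12 ε-transitions

15, 12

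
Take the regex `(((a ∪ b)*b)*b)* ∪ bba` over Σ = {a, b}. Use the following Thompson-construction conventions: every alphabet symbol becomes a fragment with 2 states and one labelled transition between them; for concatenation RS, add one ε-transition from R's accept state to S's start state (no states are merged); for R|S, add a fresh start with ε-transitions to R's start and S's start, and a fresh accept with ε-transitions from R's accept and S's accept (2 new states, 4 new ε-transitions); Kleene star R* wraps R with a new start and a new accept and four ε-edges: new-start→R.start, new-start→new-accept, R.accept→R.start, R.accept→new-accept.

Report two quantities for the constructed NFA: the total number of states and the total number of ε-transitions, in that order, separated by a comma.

Per subexpression:
Each of the 7 symbol leaves contributes 2 states and 0 ε-transitions.
  a ∪ b → 6 states, 4 ε-transitions
  (a ∪ b)* → 8 states, 8 ε-transitions
  (a ∪ b)*b → 10 states, 9 ε-transitions
  ((a ∪ b)*b)* → 12 states, 13 ε-transitions
  ((a ∪ b)*b)*b → 14 states, 14 ε-transitions
  (((a ∪ b)*b)*b)* → 16 states, 18 ε-transitions
  bba → 6 states, 2 ε-transitions
  (((a ∪ b)*b)*b)* ∪ bba → 24 states, 24 ε-transitions

24, 24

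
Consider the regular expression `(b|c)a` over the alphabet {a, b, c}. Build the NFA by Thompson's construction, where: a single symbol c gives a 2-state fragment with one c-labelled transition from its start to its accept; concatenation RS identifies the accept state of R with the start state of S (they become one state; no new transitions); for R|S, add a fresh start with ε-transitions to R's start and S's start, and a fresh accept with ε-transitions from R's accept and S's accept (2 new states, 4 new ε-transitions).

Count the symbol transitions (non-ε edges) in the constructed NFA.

Per subexpression:
Each of the 3 symbol leaves contributes exactly 1 symbol transition.
  b|c — 2 symbol transitions
  (b|c)a — 3 symbol transitions

3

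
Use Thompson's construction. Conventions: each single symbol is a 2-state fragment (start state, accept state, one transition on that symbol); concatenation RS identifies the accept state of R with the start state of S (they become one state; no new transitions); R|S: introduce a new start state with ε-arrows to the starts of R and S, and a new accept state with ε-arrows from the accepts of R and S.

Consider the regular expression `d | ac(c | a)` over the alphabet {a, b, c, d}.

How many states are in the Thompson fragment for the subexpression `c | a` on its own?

6

Fragment for `c | a`:
Each of the 2 symbol leaves contributes a 2-state fragment.
  c | a — 6 states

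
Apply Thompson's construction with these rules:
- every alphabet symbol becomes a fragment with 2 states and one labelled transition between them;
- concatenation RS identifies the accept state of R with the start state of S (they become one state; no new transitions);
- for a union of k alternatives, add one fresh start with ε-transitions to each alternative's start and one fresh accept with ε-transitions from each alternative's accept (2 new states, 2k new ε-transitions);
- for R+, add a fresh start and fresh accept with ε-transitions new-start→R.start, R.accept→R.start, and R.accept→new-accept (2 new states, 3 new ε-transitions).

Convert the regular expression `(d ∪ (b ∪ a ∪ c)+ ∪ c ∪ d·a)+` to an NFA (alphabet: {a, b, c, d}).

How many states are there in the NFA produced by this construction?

Bottom-up over the parse tree:
Each of the 7 symbol leaves contributes a 2-state fragment.
  b ∪ a ∪ c : 8 states
  (b ∪ a ∪ c)+ : 10 states
  d·a : 3 states
  d ∪ (b ∪ a ∪ c)+ ∪ c ∪ d·a : 19 states
  (d ∪ (b ∪ a ∪ c)+ ∪ c ∪ d·a)+ : 21 states

21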